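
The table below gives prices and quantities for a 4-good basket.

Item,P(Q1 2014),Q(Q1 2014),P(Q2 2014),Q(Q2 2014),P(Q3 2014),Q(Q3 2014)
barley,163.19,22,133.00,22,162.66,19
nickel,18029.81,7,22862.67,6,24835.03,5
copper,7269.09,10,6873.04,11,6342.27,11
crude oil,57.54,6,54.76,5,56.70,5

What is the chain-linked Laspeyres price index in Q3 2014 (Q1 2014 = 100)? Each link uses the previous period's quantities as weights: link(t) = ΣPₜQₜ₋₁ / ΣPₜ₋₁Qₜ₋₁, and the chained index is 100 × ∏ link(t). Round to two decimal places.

Link Q1 2014→Q2 2014:
ΣP(Q2 2014)Q(Q1 2014) = 133.00×22 + 22862.67×7 + 6873.04×10 + 54.76×6 = 2926 + 160038.69 + 68730.4 + 328.56 = 232023.65
ΣP(Q1 2014)Q(Q1 2014) = 163.19×22 + 18029.81×7 + 7269.09×10 + 57.54×6 = 3590.18 + 126208.67 + 72690.9 + 345.24 = 202834.99
link = 232023.65/202834.99 = 1.143903
Link Q2 2014→Q3 2014:
ΣP(Q3 2014)Q(Q2 2014) = 162.66×22 + 24835.03×6 + 6342.27×11 + 56.70×5 = 3578.52 + 149010.18 + 69764.97 + 283.5 = 222637.17
ΣP(Q2 2014)Q(Q2 2014) = 133.00×22 + 22862.67×6 + 6873.04×11 + 54.76×5 = 2926 + 137176.02 + 75603.44 + 273.8 = 215979.26
link = 222637.17/215979.26 = 1.030827
Chained index = 100 × 1.143903 × 1.030827 = 117.9166

117.92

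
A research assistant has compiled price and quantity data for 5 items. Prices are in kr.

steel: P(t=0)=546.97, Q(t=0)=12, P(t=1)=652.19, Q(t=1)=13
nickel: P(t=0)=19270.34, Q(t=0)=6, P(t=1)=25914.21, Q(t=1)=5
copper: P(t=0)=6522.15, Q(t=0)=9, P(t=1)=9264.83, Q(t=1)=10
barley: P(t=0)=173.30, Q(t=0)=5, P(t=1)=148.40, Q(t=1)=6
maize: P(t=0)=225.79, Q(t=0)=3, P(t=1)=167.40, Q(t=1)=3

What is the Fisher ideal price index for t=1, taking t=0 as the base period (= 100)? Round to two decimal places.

136.06

Laspeyres component (base-period weights):
ΣP(t=1)Q(t=0) = 652.19×12 + 25914.21×6 + 9264.83×9 + 148.40×5 + 167.40×3 = 7826.28 + 155485.26 + 83383.47 + 742 + 502.2 = 247939.21
ΣP(t=0)Q(t=0) = 546.97×12 + 19270.34×6 + 6522.15×9 + 173.30×5 + 225.79×3 = 6563.64 + 115622.04 + 58699.35 + 866.5 + 677.37 = 182428.9
L = 247939.21 / 182428.9 × 100 = 135.9101
Paasche component (current-period weights):
ΣP(t=1)Q(t=1) = 652.19×13 + 25914.21×5 + 9264.83×10 + 148.40×6 + 167.40×3 = 8478.47 + 129571.05 + 92648.3 + 890.4 + 502.2 = 232090.42
ΣP(t=0)Q(t=1) = 546.97×13 + 19270.34×5 + 6522.15×10 + 173.30×6 + 225.79×3 = 7110.61 + 96351.7 + 65221.5 + 1039.8 + 677.37 = 170400.98
P = 232090.42 / 170400.98 × 100 = 136.2025
Fisher = √(L × P) = √(135.9101 × 136.2025) = 136.0562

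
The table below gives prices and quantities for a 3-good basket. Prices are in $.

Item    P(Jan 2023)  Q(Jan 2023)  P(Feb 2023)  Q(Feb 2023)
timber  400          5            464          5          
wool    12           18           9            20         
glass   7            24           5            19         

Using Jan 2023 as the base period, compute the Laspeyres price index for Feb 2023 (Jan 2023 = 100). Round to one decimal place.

Laspeyres price index uses base-period quantities as weights.
ΣP(Feb 2023)·Q(Jan 2023) = 464×5 + 9×18 + 5×24 = 2320 + 162 + 120 = 2602
ΣP(Jan 2023)·Q(Jan 2023) = 400×5 + 12×18 + 7×24 = 2000 + 216 + 168 = 2384
Index = 2602 / 2384 × 100 = 109.1443

109.1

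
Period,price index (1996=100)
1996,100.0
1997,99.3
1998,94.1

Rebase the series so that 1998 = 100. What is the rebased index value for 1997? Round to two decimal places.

Rebased(1997) = 99.3 / 94.1 × 100 = 105.5260

105.53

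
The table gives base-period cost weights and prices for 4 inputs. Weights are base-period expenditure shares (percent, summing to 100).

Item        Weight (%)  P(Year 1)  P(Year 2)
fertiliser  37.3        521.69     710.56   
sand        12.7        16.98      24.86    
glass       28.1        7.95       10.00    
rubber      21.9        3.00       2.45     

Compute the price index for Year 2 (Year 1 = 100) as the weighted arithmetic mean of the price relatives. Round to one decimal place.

fertiliser: 37.3 × (710.56/521.69) = 37.3 × 1.362035 = 50.8039
sand: 12.7 × (24.86/16.98) = 12.7 × 1.464075 = 18.5938
glass: 28.1 × (10.00/7.95) = 28.1 × 1.257862 = 35.3459
rubber: 21.9 × (2.45/3.00) = 21.9 × 0.816667 = 17.8850
Index = Σ wᵢ·(p₁ᵢ/p₀ᵢ) = 50.8039 + 18.5938 + 35.3459 + 17.8850 = 122.6286

122.6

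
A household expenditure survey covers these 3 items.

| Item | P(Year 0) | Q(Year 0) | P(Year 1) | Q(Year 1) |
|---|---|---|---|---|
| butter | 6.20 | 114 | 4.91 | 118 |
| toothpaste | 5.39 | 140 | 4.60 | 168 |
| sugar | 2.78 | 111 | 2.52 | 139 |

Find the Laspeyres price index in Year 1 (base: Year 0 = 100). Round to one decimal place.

Laspeyres price index uses base-period quantities as weights.
ΣP(Year 1)·Q(Year 0) = 4.91×114 + 4.60×140 + 2.52×111 = 559.74 + 644 + 279.72 = 1483.46
ΣP(Year 0)·Q(Year 0) = 6.20×114 + 5.39×140 + 2.78×111 = 706.8 + 754.6 + 308.58 = 1769.98
Index = 1483.46 / 1769.98 × 100 = 83.8122

83.8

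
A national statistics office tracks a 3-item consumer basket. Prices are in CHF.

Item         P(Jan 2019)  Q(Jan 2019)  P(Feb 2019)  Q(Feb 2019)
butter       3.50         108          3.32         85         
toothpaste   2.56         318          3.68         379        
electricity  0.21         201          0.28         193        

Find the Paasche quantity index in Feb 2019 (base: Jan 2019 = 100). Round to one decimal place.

Paasche quantity index uses current-period prices as weights.
ΣP(Feb 2019)·Q(Feb 2019) = 3.32×85 + 3.68×379 + 0.28×193 = 282.2 + 1394.72 + 54.04 = 1730.96
ΣP(Feb 2019)·Q(Jan 2019) = 3.32×108 + 3.68×318 + 0.28×201 = 358.56 + 1170.24 + 56.28 = 1585.08
Index = 1730.96 / 1585.08 × 100 = 109.2033

109.2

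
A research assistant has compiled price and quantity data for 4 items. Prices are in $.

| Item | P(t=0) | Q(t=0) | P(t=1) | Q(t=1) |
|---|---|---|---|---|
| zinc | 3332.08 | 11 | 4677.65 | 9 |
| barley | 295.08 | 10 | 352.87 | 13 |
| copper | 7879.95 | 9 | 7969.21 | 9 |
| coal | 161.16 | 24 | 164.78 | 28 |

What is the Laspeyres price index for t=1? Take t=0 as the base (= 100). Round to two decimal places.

114.22

Laspeyres price index uses base-period quantities as weights.
ΣP(t=1)·Q(t=0) = 4677.65×11 + 352.87×10 + 7969.21×9 + 164.78×24 = 51454.15 + 3528.7 + 71722.89 + 3954.72 = 130660.46
ΣP(t=0)·Q(t=0) = 3332.08×11 + 295.08×10 + 7879.95×9 + 161.16×24 = 36652.88 + 2950.8 + 70919.55 + 3867.84 = 114391.07
Index = 130660.46 / 114391.07 × 100 = 114.2226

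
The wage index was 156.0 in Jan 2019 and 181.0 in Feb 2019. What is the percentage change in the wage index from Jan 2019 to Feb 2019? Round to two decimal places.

16.03%

Change = (181.0 − 156.0) / 156.0 × 100
       = 25.0 / 156.0 × 100 = 16.0256%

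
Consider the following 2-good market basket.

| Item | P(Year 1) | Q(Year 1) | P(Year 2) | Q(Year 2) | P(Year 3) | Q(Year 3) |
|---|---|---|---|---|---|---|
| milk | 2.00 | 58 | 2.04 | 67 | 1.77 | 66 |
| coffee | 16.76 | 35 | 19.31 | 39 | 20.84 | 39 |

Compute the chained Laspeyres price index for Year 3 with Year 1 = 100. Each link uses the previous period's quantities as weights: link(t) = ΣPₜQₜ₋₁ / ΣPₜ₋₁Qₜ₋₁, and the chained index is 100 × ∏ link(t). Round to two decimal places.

118.32

Link Year 1→Year 2:
ΣP(Year 2)Q(Year 1) = 2.04×58 + 19.31×35 = 118.32 + 675.85 = 794.17
ΣP(Year 1)Q(Year 1) = 2.00×58 + 16.76×35 = 116 + 586.6 = 702.6
link = 794.17/702.6 = 1.130330
Link Year 2→Year 3:
ΣP(Year 3)Q(Year 2) = 1.77×67 + 20.84×39 = 118.59 + 812.76 = 931.35
ΣP(Year 2)Q(Year 2) = 2.04×67 + 19.31×39 = 136.68 + 753.09 = 889.77
link = 931.35/889.77 = 1.046731
Chained index = 100 × 1.130330 × 1.046731 = 118.3152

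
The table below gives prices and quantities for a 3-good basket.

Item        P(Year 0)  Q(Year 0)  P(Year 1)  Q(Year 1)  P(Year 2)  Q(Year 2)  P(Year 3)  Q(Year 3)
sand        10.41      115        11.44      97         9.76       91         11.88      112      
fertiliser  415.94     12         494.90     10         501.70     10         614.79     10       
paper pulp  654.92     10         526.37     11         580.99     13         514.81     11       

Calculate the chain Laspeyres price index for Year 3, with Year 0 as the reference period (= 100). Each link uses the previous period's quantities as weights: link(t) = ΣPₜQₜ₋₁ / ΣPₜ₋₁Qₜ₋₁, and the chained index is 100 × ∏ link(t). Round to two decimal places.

Link Year 0→Year 1:
ΣP(Year 1)Q(Year 0) = 11.44×115 + 494.90×12 + 526.37×10 = 1315.6 + 5938.8 + 5263.7 = 12518.1
ΣP(Year 0)Q(Year 0) = 10.41×115 + 415.94×12 + 654.92×10 = 1197.15 + 4991.28 + 6549.2 = 12737.63
link = 12518.1/12737.63 = 0.982765
Link Year 1→Year 2:
ΣP(Year 2)Q(Year 1) = 9.76×97 + 501.70×10 + 580.99×11 = 946.72 + 5017 + 6390.89 = 12354.61
ΣP(Year 1)Q(Year 1) = 11.44×97 + 494.90×10 + 526.37×11 = 1109.68 + 4949 + 5790.07 = 11848.75
link = 12354.61/11848.75 = 1.042693
Link Year 2→Year 3:
ΣP(Year 3)Q(Year 2) = 11.88×91 + 614.79×10 + 514.81×13 = 1081.08 + 6147.9 + 6692.53 = 13921.51
ΣP(Year 2)Q(Year 2) = 9.76×91 + 501.70×10 + 580.99×13 = 888.16 + 5017 + 7552.87 = 13458.03
link = 13921.51/13458.03 = 1.034439
Chained index = 100 × 0.982765 × 1.042693 × 1.034439 = 106.0013

106.00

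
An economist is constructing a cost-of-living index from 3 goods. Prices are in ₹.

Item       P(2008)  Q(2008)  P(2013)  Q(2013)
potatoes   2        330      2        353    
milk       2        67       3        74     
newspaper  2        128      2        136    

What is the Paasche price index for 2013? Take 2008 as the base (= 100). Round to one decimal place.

Paasche price index uses current-period quantities as weights.
ΣP(2013)·Q(2013) = 2×353 + 3×74 + 2×136 = 706 + 222 + 272 = 1200
ΣP(2008)·Q(2013) = 2×353 + 2×74 + 2×136 = 706 + 148 + 272 = 1126
Index = 1200 / 1126 × 100 = 106.5719

106.6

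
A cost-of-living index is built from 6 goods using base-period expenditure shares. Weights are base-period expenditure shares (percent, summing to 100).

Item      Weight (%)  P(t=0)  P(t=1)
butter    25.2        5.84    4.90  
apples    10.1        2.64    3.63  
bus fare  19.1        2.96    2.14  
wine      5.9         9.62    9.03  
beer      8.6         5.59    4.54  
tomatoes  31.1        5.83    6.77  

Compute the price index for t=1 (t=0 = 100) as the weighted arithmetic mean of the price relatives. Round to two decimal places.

butter: 25.2 × (4.90/5.84) = 25.2 × 0.839041 = 21.1438
apples: 10.1 × (3.63/2.64) = 10.1 × 1.375000 = 13.8875
bus fare: 19.1 × (2.14/2.96) = 19.1 × 0.722973 = 13.8088
wine: 5.9 × (9.03/9.62) = 5.9 × 0.938669 = 5.5381
beer: 8.6 × (4.54/5.59) = 8.6 × 0.812165 = 6.9846
tomatoes: 31.1 × (6.77/5.83) = 31.1 × 1.161235 = 36.1144
Index = Σ wᵢ·(p₁ᵢ/p₀ᵢ) = 21.1438 + 13.8875 + 13.8088 + 5.5381 + 6.9846 + 36.1144 = 97.4773

97.48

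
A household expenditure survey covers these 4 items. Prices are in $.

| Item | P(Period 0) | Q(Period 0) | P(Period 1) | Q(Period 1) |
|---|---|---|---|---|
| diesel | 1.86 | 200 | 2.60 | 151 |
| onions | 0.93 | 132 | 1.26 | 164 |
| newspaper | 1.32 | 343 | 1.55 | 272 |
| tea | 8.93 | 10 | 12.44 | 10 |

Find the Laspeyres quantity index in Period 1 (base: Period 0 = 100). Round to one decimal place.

Laspeyres quantity index uses base-period prices as weights.
ΣP(Period 0)·Q(Period 1) = 1.86×151 + 0.93×164 + 1.32×272 + 8.93×10 = 280.86 + 152.52 + 359.04 + 89.3 = 881.72
ΣP(Period 0)·Q(Period 0) = 1.86×200 + 0.93×132 + 1.32×343 + 8.93×10 = 372 + 122.76 + 452.76 + 89.3 = 1036.82
Index = 881.72 / 1036.82 × 100 = 85.0408

85.0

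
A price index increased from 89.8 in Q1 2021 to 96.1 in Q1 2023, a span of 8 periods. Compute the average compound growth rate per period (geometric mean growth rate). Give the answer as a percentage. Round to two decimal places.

0.85%

Growth factor = (96.1/89.8)^(1/8) = (1.070156)^(1/8) = 1.008512
Growth rate = 1.008512 − 1 = 0.008512 = 0.8512%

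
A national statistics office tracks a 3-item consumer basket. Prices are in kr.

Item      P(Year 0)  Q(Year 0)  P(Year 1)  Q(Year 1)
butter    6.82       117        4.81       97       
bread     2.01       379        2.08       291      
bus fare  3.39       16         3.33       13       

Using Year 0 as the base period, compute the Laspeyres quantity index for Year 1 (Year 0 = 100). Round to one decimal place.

80.0

Laspeyres quantity index uses base-period prices as weights.
ΣP(Year 0)·Q(Year 1) = 6.82×97 + 2.01×291 + 3.39×13 = 661.54 + 584.91 + 44.07 = 1290.52
ΣP(Year 0)·Q(Year 0) = 6.82×117 + 2.01×379 + 3.39×16 = 797.94 + 761.79 + 54.24 = 1613.97
Index = 1290.52 / 1613.97 × 100 = 79.9594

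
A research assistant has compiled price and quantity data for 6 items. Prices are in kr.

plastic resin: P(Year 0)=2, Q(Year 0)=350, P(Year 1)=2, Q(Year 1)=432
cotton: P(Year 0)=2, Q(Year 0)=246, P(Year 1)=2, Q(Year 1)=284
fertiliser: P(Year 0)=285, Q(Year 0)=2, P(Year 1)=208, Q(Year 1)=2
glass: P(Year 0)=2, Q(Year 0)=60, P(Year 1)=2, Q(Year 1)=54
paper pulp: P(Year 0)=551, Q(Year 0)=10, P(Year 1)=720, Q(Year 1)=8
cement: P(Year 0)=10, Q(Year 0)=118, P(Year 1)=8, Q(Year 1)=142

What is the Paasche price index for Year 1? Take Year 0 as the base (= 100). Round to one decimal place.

Paasche price index uses current-period quantities as weights.
ΣP(Year 1)·Q(Year 1) = 2×432 + 2×284 + 208×2 + 2×54 + 720×8 + 8×142 = 864 + 568 + 416 + 108 + 5760 + 1136 = 8852
ΣP(Year 0)·Q(Year 1) = 2×432 + 2×284 + 285×2 + 2×54 + 551×8 + 10×142 = 864 + 568 + 570 + 108 + 4408 + 1420 = 7938
Index = 8852 / 7938 × 100 = 111.5142

111.5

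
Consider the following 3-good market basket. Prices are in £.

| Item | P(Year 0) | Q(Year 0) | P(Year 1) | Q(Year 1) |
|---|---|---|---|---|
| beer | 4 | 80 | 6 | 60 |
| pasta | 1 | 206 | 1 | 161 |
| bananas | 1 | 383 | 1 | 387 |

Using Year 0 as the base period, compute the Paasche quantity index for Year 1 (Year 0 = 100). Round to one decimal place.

84.9

Paasche quantity index uses current-period prices as weights.
ΣP(Year 1)·Q(Year 1) = 6×60 + 1×161 + 1×387 = 360 + 161 + 387 = 908
ΣP(Year 1)·Q(Year 0) = 6×80 + 1×206 + 1×383 = 480 + 206 + 383 = 1069
Index = 908 / 1069 × 100 = 84.9392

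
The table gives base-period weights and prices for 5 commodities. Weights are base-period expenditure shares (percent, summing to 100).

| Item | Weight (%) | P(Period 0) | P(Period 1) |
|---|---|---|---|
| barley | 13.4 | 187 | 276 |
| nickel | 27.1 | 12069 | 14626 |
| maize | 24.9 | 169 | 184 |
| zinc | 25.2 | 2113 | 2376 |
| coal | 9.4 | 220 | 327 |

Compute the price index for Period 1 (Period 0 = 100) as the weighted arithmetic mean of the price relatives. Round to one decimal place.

122.0

barley: 13.4 × (276/187) = 13.4 × 1.475936 = 19.7775
nickel: 27.1 × (14626/12069) = 27.1 × 1.211865 = 32.8415
maize: 24.9 × (184/169) = 24.9 × 1.088757 = 27.1101
zinc: 25.2 × (2376/2113) = 25.2 × 1.124468 = 28.3366
coal: 9.4 × (327/220) = 9.4 × 1.486364 = 13.9718
Index = Σ wᵢ·(p₁ᵢ/p₀ᵢ) = 19.7775 + 32.8415 + 27.1101 + 28.3366 + 13.9718 = 122.0375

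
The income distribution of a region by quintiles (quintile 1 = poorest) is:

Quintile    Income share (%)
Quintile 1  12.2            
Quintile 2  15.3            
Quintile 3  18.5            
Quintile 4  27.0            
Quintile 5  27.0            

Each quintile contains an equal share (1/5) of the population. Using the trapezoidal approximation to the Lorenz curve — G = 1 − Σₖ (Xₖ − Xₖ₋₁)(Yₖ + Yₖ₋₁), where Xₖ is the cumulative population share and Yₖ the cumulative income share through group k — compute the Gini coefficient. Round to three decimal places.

Cumulative income shares Yₖ: 0.1220, 0.2750, 0.4600, 0.7300, 1.0000
Σ (Xₖ−Xₖ₋₁)(Yₖ+Yₖ₋₁) = (1/5)(0.1220+0.0000) + (1/5)(0.2750+0.1220) + (1/5)(0.4600+0.2750) + (1/5)(0.7300+0.4600) + (1/5)(1.0000+0.7300)
  = 0.0244 + 0.0794 + 0.1470 + 0.2380 + 0.3460 = 0.8348
G = 1 − 0.8348 = 0.1652

0.165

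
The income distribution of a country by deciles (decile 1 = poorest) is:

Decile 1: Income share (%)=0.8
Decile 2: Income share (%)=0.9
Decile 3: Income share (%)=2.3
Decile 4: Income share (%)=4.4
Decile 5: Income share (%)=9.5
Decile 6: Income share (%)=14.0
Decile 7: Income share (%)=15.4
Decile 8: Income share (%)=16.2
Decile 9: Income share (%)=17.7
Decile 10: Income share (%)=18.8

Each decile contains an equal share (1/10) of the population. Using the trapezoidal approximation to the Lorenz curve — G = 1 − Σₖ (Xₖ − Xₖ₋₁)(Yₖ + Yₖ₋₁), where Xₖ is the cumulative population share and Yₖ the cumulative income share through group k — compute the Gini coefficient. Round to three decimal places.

0.387

Cumulative income shares Yₖ: 0.0080, 0.0170, 0.0400, 0.0840, 0.1790, 0.3190, 0.4730, 0.6350, 0.8120, 1.0000
Σ (Xₖ−Xₖ₋₁)(Yₖ+Yₖ₋₁) = (1/10)(0.0080+0.0000) + (1/10)(0.0170+0.0080) + (1/10)(0.0400+0.0170) + (1/10)(0.0840+0.0400) + (1/10)(0.1790+0.0840) + (1/10)(0.3190+0.1790) + (1/10)(0.4730+0.3190) + (1/10)(0.6350+0.4730) + (1/10)(0.8120+0.6350) + (1/10)(1.0000+0.8120)
  = 0.0008 + 0.0025 + 0.0057 + 0.0124 + 0.0263 + 0.0498 + 0.0792 + 0.1108 + 0.1447 + 0.1812 = 0.6134
G = 1 − 0.6134 = 0.3866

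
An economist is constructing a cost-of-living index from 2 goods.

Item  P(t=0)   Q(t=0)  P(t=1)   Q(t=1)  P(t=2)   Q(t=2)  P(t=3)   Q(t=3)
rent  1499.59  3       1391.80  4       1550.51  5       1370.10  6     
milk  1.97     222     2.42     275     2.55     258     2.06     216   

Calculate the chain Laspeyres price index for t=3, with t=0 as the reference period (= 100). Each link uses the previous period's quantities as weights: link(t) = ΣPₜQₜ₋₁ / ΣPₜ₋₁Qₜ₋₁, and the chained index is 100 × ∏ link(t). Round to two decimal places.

Link t=0→t=1:
ΣP(t=1)Q(t=0) = 1391.80×3 + 2.42×222 = 4175.4 + 537.24 = 4712.64
ΣP(t=0)Q(t=0) = 1499.59×3 + 1.97×222 = 4498.77 + 437.34 = 4936.11
link = 4712.64/4936.11 = 0.954728
Link t=1→t=2:
ΣP(t=2)Q(t=1) = 1550.51×4 + 2.55×275 = 6202.04 + 701.25 = 6903.29
ΣP(t=1)Q(t=1) = 1391.80×4 + 2.42×275 = 5567.2 + 665.5 = 6232.7
link = 6903.29/6232.7 = 1.107592
Link t=2→t=3:
ΣP(t=3)Q(t=2) = 1370.10×5 + 2.06×258 = 6850.5 + 531.48 = 7381.98
ΣP(t=2)Q(t=2) = 1550.51×5 + 2.55×258 = 7752.55 + 657.9 = 8410.45
link = 7381.98/8410.45 = 0.877715
Chained index = 100 × 0.954728 × 1.107592 × 0.877715 = 92.8139

92.81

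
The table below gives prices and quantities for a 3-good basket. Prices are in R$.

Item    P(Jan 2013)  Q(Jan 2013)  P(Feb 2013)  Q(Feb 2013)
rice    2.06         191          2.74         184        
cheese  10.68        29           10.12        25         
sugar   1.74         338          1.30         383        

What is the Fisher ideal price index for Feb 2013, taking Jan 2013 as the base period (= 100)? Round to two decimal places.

Laspeyres component (base-period weights):
ΣP(Feb 2013)Q(Jan 2013) = 2.74×191 + 10.12×29 + 1.30×338 = 523.34 + 293.48 + 439.4 = 1256.22
ΣP(Jan 2013)Q(Jan 2013) = 2.06×191 + 10.68×29 + 1.74×338 = 393.46 + 309.72 + 588.12 = 1291.3
L = 1256.22 / 1291.3 × 100 = 97.2834
Paasche component (current-period weights):
ΣP(Feb 2013)Q(Feb 2013) = 2.74×184 + 10.12×25 + 1.30×383 = 504.16 + 253 + 497.9 = 1255.06
ΣP(Jan 2013)Q(Feb 2013) = 2.06×184 + 10.68×25 + 1.74×383 = 379.04 + 267 + 666.42 = 1312.46
P = 1255.06 / 1312.46 × 100 = 95.6265
Fisher = √(L × P) = √(97.2834 × 95.6265) = 96.4514

96.45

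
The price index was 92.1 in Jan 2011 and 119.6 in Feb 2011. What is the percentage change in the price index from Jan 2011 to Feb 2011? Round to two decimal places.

29.86%

Change = (119.6 − 92.1) / 92.1 × 100
       = 27.5 / 92.1 × 100 = 29.8588%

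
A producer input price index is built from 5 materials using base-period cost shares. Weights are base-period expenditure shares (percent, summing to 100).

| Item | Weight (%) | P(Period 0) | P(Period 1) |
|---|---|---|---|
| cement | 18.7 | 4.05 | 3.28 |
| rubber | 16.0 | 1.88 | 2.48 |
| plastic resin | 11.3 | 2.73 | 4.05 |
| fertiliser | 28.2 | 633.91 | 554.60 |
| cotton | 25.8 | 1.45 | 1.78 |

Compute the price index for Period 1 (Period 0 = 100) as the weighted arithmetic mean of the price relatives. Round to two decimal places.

109.36

cement: 18.7 × (3.28/4.05) = 18.7 × 0.809877 = 15.1447
rubber: 16.0 × (2.48/1.88) = 16.0 × 1.319149 = 21.1064
plastic resin: 11.3 × (4.05/2.73) = 11.3 × 1.483516 = 16.7637
fertiliser: 28.2 × (554.60/633.91) = 28.2 × 0.874888 = 24.6718
cotton: 25.8 × (1.78/1.45) = 25.8 × 1.227586 = 31.6717
Index = Σ wᵢ·(p₁ᵢ/p₀ᵢ) = 15.1447 + 21.1064 + 16.7637 + 24.6718 + 31.6717 = 109.3584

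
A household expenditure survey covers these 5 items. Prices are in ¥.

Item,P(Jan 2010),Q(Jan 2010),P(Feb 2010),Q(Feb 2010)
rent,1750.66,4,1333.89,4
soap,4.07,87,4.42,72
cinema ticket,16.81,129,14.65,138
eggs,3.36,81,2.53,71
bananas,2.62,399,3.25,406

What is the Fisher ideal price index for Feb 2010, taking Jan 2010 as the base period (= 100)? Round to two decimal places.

Laspeyres component (base-period weights):
ΣP(Feb 2010)Q(Jan 2010) = 1333.89×4 + 4.42×87 + 14.65×129 + 2.53×81 + 3.25×399 = 5335.56 + 384.54 + 1889.85 + 204.93 + 1296.75 = 9111.63
ΣP(Jan 2010)Q(Jan 2010) = 1750.66×4 + 4.07×87 + 16.81×129 + 3.36×81 + 2.62×399 = 7002.64 + 354.09 + 2168.49 + 272.16 + 1045.38 = 10842.76
L = 9111.63 / 10842.76 × 100 = 84.0342
Paasche component (current-period weights):
ΣP(Feb 2010)Q(Feb 2010) = 1333.89×4 + 4.42×72 + 14.65×138 + 2.53×71 + 3.25×406 = 5335.56 + 318.24 + 2021.7 + 179.63 + 1319.5 = 9174.63
ΣP(Jan 2010)Q(Feb 2010) = 1750.66×4 + 4.07×72 + 16.81×138 + 3.36×71 + 2.62×406 = 7002.64 + 293.04 + 2319.78 + 238.56 + 1063.72 = 10917.74
P = 9174.63 / 10917.74 × 100 = 84.0341
Fisher = √(L × P) = √(84.0342 × 84.0341) = 84.0342

84.03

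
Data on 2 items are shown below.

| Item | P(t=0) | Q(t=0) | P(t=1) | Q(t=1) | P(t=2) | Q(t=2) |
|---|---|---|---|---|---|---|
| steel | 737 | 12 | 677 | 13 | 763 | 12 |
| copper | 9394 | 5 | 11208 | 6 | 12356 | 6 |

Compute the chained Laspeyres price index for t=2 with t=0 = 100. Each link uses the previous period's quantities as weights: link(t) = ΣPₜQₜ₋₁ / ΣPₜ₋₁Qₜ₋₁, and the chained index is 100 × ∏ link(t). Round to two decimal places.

127.06

Link t=0→t=1:
ΣP(t=1)Q(t=0) = 677×12 + 11208×5 = 8124 + 56040 = 64164
ΣP(t=0)Q(t=0) = 737×12 + 9394×5 = 8844 + 46970 = 55814
link = 64164/55814 = 1.149604
Link t=1→t=2:
ΣP(t=2)Q(t=1) = 763×13 + 12356×6 = 9919 + 74136 = 84055
ΣP(t=1)Q(t=1) = 677×13 + 11208×6 = 8801 + 67248 = 76049
link = 84055/76049 = 1.105274
Chained index = 100 × 1.149604 × 1.105274 = 127.0628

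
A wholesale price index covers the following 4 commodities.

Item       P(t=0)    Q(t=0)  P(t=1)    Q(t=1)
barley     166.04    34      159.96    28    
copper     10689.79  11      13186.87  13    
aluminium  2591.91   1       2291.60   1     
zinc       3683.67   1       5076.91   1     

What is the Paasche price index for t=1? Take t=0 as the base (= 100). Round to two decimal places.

Paasche price index uses current-period quantities as weights.
ΣP(t=1)·Q(t=1) = 159.96×28 + 13186.87×13 + 2291.60×1 + 5076.91×1 = 4478.88 + 171429.31 + 2291.6 + 5076.91 = 183276.7
ΣP(t=0)·Q(t=1) = 166.04×28 + 10689.79×13 + 2591.91×1 + 3683.67×1 = 4649.12 + 138967.27 + 2591.91 + 3683.67 = 149891.97
Index = 183276.7 / 149891.97 × 100 = 122.2725

122.27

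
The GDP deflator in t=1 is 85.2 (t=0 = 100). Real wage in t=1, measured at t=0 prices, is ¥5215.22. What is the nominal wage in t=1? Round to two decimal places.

4443.37

Nominal = Real × (Index/100) = 5215.22 × (85.2/100)
        = 5215.22 × 0.852 = 4443.3674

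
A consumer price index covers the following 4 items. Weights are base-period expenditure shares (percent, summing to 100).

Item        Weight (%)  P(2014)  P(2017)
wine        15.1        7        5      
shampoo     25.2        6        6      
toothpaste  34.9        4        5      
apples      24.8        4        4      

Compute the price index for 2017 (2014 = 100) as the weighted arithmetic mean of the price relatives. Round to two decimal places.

104.41

wine: 15.1 × (5/7) = 15.1 × 0.714286 = 10.7857
shampoo: 25.2 × (6/6) = 25.2 × 1.000000 = 25.2000
toothpaste: 34.9 × (5/4) = 34.9 × 1.250000 = 43.6250
apples: 24.8 × (4/4) = 24.8 × 1.000000 = 24.8000
Index = Σ wᵢ·(p₁ᵢ/p₀ᵢ) = 10.7857 + 25.2000 + 43.6250 + 24.8000 = 104.4107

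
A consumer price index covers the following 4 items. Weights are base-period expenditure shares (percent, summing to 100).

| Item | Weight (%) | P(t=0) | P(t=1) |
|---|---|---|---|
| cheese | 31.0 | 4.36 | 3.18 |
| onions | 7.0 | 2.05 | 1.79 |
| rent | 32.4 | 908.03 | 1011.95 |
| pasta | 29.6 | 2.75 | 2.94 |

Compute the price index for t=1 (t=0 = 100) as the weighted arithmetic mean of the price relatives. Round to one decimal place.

cheese: 31.0 × (3.18/4.36) = 31.0 × 0.729358 = 22.6101
onions: 7.0 × (1.79/2.05) = 7.0 × 0.873171 = 6.1122
rent: 32.4 × (1011.95/908.03) = 32.4 × 1.114446 = 36.1080
pasta: 29.6 × (2.94/2.75) = 29.6 × 1.069091 = 31.6451
Index = Σ wᵢ·(p₁ᵢ/p₀ᵢ) = 22.6101 + 6.1122 + 36.1080 + 31.6451 = 96.4754

96.5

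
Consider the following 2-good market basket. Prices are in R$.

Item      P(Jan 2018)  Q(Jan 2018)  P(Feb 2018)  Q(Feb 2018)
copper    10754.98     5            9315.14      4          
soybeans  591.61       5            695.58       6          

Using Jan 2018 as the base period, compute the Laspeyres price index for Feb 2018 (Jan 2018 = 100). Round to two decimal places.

88.23

Laspeyres price index uses base-period quantities as weights.
ΣP(Feb 2018)·Q(Jan 2018) = 9315.14×5 + 695.58×5 = 46575.7 + 3477.9 = 50053.6
ΣP(Jan 2018)·Q(Jan 2018) = 10754.98×5 + 591.61×5 = 53774.9 + 2958.05 = 56732.95
Index = 50053.6 / 56732.95 × 100 = 88.2267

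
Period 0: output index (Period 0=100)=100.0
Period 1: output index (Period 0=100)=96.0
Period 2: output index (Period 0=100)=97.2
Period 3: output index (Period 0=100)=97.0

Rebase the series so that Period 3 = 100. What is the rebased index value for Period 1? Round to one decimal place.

99.0

Rebased(Period 1) = 96.0 / 97.0 × 100 = 98.9691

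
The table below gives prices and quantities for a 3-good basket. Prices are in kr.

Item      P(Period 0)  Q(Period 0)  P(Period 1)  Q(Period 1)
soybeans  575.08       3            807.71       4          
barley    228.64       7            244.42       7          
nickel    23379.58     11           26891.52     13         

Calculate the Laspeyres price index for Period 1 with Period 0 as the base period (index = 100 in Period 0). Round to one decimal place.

115.1

Laspeyres price index uses base-period quantities as weights.
ΣP(Period 1)·Q(Period 0) = 807.71×3 + 244.42×7 + 26891.52×11 = 2423.13 + 1710.94 + 295806.72 = 299940.79
ΣP(Period 0)·Q(Period 0) = 575.08×3 + 228.64×7 + 23379.58×11 = 1725.24 + 1600.48 + 257175.38 = 260501.1
Index = 299940.79 / 260501.1 × 100 = 115.1399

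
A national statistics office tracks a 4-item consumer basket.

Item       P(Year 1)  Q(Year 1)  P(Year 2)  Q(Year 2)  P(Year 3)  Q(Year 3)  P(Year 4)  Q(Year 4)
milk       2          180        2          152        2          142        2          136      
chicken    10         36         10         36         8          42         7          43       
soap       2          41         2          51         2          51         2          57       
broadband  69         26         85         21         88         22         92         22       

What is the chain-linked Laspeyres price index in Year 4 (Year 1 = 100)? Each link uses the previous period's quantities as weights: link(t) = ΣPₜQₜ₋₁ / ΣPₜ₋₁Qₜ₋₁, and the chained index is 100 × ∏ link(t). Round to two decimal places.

117.62

Link Year 1→Year 2:
ΣP(Year 2)Q(Year 1) = 2×180 + 10×36 + 2×41 + 85×26 = 360 + 360 + 82 + 2210 = 3012
ΣP(Year 1)Q(Year 1) = 2×180 + 10×36 + 2×41 + 69×26 = 360 + 360 + 82 + 1794 = 2596
link = 3012/2596 = 1.160247
Link Year 2→Year 3:
ΣP(Year 3)Q(Year 2) = 2×152 + 8×36 + 2×51 + 88×21 = 304 + 288 + 102 + 1848 = 2542
ΣP(Year 2)Q(Year 2) = 2×152 + 10×36 + 2×51 + 85×21 = 304 + 360 + 102 + 1785 = 2551
link = 2542/2551 = 0.996472
Link Year 3→Year 4:
ΣP(Year 4)Q(Year 3) = 2×142 + 7×42 + 2×51 + 92×22 = 284 + 294 + 102 + 2024 = 2704
ΣP(Year 3)Q(Year 3) = 2×142 + 8×42 + 2×51 + 88×22 = 284 + 336 + 102 + 1936 = 2658
link = 2704/2658 = 1.017306
Chained index = 100 × 1.160247 × 0.996472 × 1.017306 = 117.6162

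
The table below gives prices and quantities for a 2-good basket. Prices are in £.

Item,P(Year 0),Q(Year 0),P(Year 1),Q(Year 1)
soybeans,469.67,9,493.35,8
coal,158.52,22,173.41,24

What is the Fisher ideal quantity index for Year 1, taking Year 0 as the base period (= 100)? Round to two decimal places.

Laspeyres component (base-period weights):
ΣP(Year 0)Q(Year 1) = 469.67×8 + 158.52×24 = 3757.36 + 3804.48 = 7561.84
ΣP(Year 0)Q(Year 0) = 469.67×9 + 158.52×22 = 4227.03 + 3487.44 = 7714.47
L = 7561.84 / 7714.47 × 100 = 98.0215
Paasche component (current-period weights):
ΣP(Year 1)Q(Year 1) = 493.35×8 + 173.41×24 = 3946.8 + 4161.84 = 8108.64
ΣP(Year 1)Q(Year 0) = 493.35×9 + 173.41×22 = 4440.15 + 3815.02 = 8255.17
P = 8108.64 / 8255.17 × 100 = 98.2250
Fisher = √(L × P) = √(98.0215 × 98.2250) = 98.1232

98.12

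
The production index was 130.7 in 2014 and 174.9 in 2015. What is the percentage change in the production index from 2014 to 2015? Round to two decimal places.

33.82%

Change = (174.9 − 130.7) / 130.7 × 100
       = 44.2 / 130.7 × 100 = 33.8179%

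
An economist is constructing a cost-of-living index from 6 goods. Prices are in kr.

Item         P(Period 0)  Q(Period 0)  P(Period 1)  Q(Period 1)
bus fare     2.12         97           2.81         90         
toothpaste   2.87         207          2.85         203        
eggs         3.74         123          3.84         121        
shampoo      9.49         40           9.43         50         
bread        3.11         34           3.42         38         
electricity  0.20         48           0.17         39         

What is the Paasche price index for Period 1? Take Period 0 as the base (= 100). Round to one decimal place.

104.3

Paasche price index uses current-period quantities as weights.
ΣP(Period 1)·Q(Period 1) = 2.81×90 + 2.85×203 + 3.84×121 + 9.43×50 + 3.42×38 + 0.17×39 = 252.9 + 578.55 + 464.64 + 471.5 + 129.96 + 6.63 = 1904.18
ΣP(Period 0)·Q(Period 1) = 2.12×90 + 2.87×203 + 3.74×121 + 9.49×50 + 3.11×38 + 0.20×39 = 190.8 + 582.61 + 452.54 + 474.5 + 118.18 + 7.8 = 1826.43
Index = 1904.18 / 1826.43 × 100 = 104.2569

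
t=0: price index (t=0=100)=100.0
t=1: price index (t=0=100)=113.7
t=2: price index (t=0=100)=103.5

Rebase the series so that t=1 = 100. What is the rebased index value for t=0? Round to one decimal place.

88.0

Rebased(t=0) = 100.0 / 113.7 × 100 = 87.9507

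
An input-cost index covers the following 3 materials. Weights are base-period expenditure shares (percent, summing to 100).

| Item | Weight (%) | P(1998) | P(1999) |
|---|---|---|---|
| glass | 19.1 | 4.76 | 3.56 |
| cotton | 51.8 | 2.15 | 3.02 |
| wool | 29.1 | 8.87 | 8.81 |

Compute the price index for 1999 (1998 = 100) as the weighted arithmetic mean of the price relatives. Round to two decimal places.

115.95

glass: 19.1 × (3.56/4.76) = 19.1 × 0.747899 = 14.2849
cotton: 51.8 × (3.02/2.15) = 51.8 × 1.404651 = 72.7609
wool: 29.1 × (8.81/8.87) = 29.1 × 0.993236 = 28.9032
Index = Σ wᵢ·(p₁ᵢ/p₀ᵢ) = 14.2849 + 72.7609 + 28.9032 = 115.9490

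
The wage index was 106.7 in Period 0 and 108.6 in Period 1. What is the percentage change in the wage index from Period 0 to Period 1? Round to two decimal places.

Change = (108.6 − 106.7) / 106.7 × 100
       = 1.9 / 106.7 × 100 = 1.7807%

1.78%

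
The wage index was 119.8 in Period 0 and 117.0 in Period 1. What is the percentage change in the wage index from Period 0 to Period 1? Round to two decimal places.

-2.34%

Change = (117.0 − 119.8) / 119.8 × 100
       = -2.8 / 119.8 × 100 = -2.3372%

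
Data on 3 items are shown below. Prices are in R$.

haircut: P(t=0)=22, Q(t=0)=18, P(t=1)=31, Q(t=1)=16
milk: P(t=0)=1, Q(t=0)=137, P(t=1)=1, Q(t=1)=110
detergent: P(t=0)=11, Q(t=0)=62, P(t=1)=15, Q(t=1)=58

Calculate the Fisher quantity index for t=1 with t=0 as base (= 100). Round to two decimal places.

Laspeyres component (base-period weights):
ΣP(t=0)Q(t=1) = 22×16 + 1×110 + 11×58 = 352 + 110 + 638 = 1100
ΣP(t=0)Q(t=0) = 22×18 + 1×137 + 11×62 = 396 + 137 + 682 = 1215
L = 1100 / 1215 × 100 = 90.5350
Paasche component (current-period weights):
ΣP(t=1)Q(t=1) = 31×16 + 1×110 + 15×58 = 496 + 110 + 870 = 1476
ΣP(t=1)Q(t=0) = 31×18 + 1×137 + 15×62 = 558 + 137 + 930 = 1625
P = 1476 / 1625 × 100 = 90.8308
Fisher = √(L × P) = √(90.5350 × 90.8308) = 90.6828

90.68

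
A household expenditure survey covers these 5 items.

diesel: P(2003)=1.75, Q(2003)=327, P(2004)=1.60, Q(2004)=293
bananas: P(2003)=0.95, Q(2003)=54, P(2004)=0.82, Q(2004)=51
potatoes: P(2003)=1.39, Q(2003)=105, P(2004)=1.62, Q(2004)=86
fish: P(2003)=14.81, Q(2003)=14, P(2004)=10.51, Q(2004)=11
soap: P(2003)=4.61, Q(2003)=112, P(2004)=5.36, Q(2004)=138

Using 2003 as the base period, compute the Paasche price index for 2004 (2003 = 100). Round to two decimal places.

101.72

Paasche price index uses current-period quantities as weights.
ΣP(2004)·Q(2004) = 1.60×293 + 0.82×51 + 1.62×86 + 10.51×11 + 5.36×138 = 468.8 + 41.82 + 139.32 + 115.61 + 739.68 = 1505.23
ΣP(2003)·Q(2004) = 1.75×293 + 0.95×51 + 1.39×86 + 14.81×11 + 4.61×138 = 512.75 + 48.45 + 119.54 + 162.91 + 636.18 = 1479.83
Index = 1505.23 / 1479.83 × 100 = 101.7164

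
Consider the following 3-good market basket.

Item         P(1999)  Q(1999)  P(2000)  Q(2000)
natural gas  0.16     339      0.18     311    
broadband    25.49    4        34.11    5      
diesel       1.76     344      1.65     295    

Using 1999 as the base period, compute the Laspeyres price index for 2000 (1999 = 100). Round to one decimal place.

100.4

Laspeyres price index uses base-period quantities as weights.
ΣP(2000)·Q(1999) = 0.18×339 + 34.11×4 + 1.65×344 = 61.02 + 136.44 + 567.6 = 765.06
ΣP(1999)·Q(1999) = 0.16×339 + 25.49×4 + 1.76×344 = 54.24 + 101.96 + 605.44 = 761.64
Index = 765.06 / 761.64 × 100 = 100.4490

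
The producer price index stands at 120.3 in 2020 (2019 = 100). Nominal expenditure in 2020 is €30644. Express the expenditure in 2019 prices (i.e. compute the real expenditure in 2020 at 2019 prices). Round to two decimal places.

Real = Nominal ÷ (Index/100) = 30644 ÷ (120.3/100)
     = 30644 ÷ 1.203 = 25472.9842

25472.98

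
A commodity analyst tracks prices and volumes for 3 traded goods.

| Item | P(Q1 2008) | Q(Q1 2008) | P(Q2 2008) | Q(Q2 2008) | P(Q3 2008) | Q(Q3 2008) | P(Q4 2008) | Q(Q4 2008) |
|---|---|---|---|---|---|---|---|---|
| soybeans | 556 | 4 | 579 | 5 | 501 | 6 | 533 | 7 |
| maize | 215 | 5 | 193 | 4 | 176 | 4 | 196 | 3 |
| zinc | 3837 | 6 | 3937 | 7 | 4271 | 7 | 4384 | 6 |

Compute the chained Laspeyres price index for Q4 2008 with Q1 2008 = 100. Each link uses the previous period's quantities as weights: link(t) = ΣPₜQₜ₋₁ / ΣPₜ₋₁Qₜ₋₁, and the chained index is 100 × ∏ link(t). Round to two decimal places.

111.79

Link Q1 2008→Q2 2008:
ΣP(Q2 2008)Q(Q1 2008) = 579×4 + 193×5 + 3937×6 = 2316 + 965 + 23622 = 26903
ΣP(Q1 2008)Q(Q1 2008) = 556×4 + 215×5 + 3837×6 = 2224 + 1075 + 23022 = 26321
link = 26903/26321 = 1.022112
Link Q2 2008→Q3 2008:
ΣP(Q3 2008)Q(Q2 2008) = 501×5 + 176×4 + 4271×7 = 2505 + 704 + 29897 = 33106
ΣP(Q2 2008)Q(Q2 2008) = 579×5 + 193×4 + 3937×7 = 2895 + 772 + 27559 = 31226
link = 33106/31226 = 1.060206
Link Q3 2008→Q4 2008:
ΣP(Q4 2008)Q(Q3 2008) = 533×6 + 196×4 + 4384×7 = 3198 + 784 + 30688 = 34670
ΣP(Q3 2008)Q(Q3 2008) = 501×6 + 176×4 + 4271×7 = 3006 + 704 + 29897 = 33607
link = 34670/33607 = 1.031630
Chained index = 100 × 1.022112 × 1.060206 × 1.031630 = 111.7925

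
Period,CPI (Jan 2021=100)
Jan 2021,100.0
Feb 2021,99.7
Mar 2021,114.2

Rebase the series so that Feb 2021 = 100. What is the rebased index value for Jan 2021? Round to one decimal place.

Rebased(Jan 2021) = 100.0 / 99.7 × 100 = 100.3009

100.3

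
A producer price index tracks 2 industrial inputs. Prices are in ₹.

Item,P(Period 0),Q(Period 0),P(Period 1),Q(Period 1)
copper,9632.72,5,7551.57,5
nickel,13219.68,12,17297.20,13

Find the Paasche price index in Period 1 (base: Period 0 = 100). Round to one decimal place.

119.4

Paasche price index uses current-period quantities as weights.
ΣP(Period 1)·Q(Period 1) = 7551.57×5 + 17297.20×13 = 37757.85 + 224863.6 = 262621.45
ΣP(Period 0)·Q(Period 1) = 9632.72×5 + 13219.68×13 = 48163.6 + 171855.84 = 220019.44
Index = 262621.45 / 220019.44 × 100 = 119.3628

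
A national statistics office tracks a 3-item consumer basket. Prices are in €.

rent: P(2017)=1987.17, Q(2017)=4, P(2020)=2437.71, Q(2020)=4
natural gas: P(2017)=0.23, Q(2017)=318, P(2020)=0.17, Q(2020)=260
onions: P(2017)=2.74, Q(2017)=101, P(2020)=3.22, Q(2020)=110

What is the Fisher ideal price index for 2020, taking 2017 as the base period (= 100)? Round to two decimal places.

122.10

Laspeyres component (base-period weights):
ΣP(2020)Q(2017) = 2437.71×4 + 0.17×318 + 3.22×101 = 9750.84 + 54.06 + 325.22 = 10130.12
ΣP(2017)Q(2017) = 1987.17×4 + 0.23×318 + 2.74×101 = 7948.68 + 73.14 + 276.74 = 8298.56
L = 10130.12 / 8298.56 × 100 = 122.0708
Paasche component (current-period weights):
ΣP(2020)Q(2020) = 2437.71×4 + 0.17×260 + 3.22×110 = 9750.84 + 44.2 + 354.2 = 10149.24
ΣP(2017)Q(2020) = 1987.17×4 + 0.23×260 + 2.74×110 = 7948.68 + 59.8 + 301.4 = 8309.88
P = 10149.24 / 8309.88 × 100 = 122.1346
Fisher = √(L × P) = √(122.0708 × 122.1346) = 122.1027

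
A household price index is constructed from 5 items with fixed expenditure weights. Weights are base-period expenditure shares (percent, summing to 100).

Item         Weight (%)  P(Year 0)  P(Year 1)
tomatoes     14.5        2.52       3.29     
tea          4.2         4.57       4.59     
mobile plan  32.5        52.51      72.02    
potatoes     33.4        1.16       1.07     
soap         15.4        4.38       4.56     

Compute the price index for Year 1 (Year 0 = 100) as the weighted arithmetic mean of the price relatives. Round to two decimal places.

tomatoes: 14.5 × (3.29/2.52) = 14.5 × 1.305556 = 18.9306
tea: 4.2 × (4.59/4.57) = 4.2 × 1.004376 = 4.2184
mobile plan: 32.5 × (72.02/52.51) = 32.5 × 1.371548 = 44.5753
potatoes: 33.4 × (1.07/1.16) = 33.4 × 0.922414 = 30.8086
soap: 15.4 × (4.56/4.38) = 15.4 × 1.041096 = 16.0329
Index = Σ wᵢ·(p₁ᵢ/p₀ᵢ) = 18.9306 + 4.2184 + 44.5753 + 30.8086 + 16.0329 = 114.5658

114.57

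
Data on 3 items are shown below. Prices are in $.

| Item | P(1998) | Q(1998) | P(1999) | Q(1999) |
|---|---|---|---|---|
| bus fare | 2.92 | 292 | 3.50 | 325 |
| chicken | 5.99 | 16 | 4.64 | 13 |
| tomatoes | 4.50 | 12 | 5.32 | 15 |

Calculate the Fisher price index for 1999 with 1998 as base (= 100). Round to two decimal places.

116.23

Laspeyres component (base-period weights):
ΣP(1999)Q(1998) = 3.50×292 + 4.64×16 + 5.32×12 = 1022 + 74.24 + 63.84 = 1160.08
ΣP(1998)Q(1998) = 2.92×292 + 5.99×16 + 4.50×12 = 852.64 + 95.84 + 54 = 1002.48
L = 1160.08 / 1002.48 × 100 = 115.7210
Paasche component (current-period weights):
ΣP(1999)Q(1999) = 3.50×325 + 4.64×13 + 5.32×15 = 1137.5 + 60.32 + 79.8 = 1277.62
ΣP(1998)Q(1999) = 2.92×325 + 5.99×13 + 4.50×15 = 949 + 77.87 + 67.5 = 1094.37
P = 1277.62 / 1094.37 × 100 = 116.7448
Fisher = √(L × P) = √(115.7210 × 116.7448) = 116.2318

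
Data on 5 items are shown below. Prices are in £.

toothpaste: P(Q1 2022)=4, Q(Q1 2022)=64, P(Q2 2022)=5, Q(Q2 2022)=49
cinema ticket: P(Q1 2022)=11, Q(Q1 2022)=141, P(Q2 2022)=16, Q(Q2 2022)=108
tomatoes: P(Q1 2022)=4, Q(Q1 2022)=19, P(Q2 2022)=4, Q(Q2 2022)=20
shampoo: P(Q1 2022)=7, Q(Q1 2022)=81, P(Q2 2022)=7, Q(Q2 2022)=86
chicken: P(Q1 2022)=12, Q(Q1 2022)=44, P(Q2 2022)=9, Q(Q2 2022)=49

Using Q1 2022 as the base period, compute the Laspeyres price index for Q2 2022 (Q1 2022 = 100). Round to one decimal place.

121.4

Laspeyres price index uses base-period quantities as weights.
ΣP(Q2 2022)·Q(Q1 2022) = 5×64 + 16×141 + 4×19 + 7×81 + 9×44 = 320 + 2256 + 76 + 567 + 396 = 3615
ΣP(Q1 2022)·Q(Q1 2022) = 4×64 + 11×141 + 4×19 + 7×81 + 12×44 = 256 + 1551 + 76 + 567 + 528 = 2978
Index = 3615 / 2978 × 100 = 121.3902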